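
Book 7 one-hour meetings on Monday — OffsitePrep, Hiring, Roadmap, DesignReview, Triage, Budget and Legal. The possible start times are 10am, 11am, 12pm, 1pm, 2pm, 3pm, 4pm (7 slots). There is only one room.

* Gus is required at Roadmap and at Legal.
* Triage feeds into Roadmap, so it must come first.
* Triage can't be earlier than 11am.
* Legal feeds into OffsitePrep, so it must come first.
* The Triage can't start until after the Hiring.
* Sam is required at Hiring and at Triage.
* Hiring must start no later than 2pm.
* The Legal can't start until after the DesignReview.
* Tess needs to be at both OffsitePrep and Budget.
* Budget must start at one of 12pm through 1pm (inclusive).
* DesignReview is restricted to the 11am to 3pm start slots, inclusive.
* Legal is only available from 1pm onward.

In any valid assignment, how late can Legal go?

3pm

Legal is available from 1pm; downstream work caps Legal at 3pm.
Legal at 3pm is achievable: OffsitePrep=4pm; Budget=12pm; Triage=1pm; DesignReview=11am; Legal=3pm; Roadmap=2pm; Hiring=10am.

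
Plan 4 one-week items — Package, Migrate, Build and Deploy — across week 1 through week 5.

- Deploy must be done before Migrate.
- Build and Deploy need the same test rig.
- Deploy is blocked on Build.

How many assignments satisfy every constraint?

50

Splitting on Package: it can be week 1 (10), week 2 (10), week 3 (10), week 4 (10), week 5 (10). Listing each branch's schedules as (Migrate, Build, Deploy) by week number:
Package=week 1: (3,1,2) (4,1,2) (4,1,3) (4,2,3) (5,1,2) (5,1,3) (5,1,4) (5,2,3) (5,2,4) (5,3,4) — 10.
Package=week 2: (3,1,2) (4,1,2) (4,1,3) (4,2,3) (5,1,2) (5,1,3) (5,1,4) (5,2,3) (5,2,4) (5,3,4) — 10.
Package=week 3: (3,1,2) (4,1,2) (4,1,3) (4,2,3) (5,1,2) (5,1,3) (5,1,4) (5,2,3) (5,2,4) (5,3,4) — 10.
Package=week 4: (3,1,2) (4,1,2) (4,1,3) (4,2,3) (5,1,2) (5,1,3) (5,1,4) (5,2,3) (5,2,4) (5,3,4) — 10.
Package=week 5: (3,1,2) (4,1,2) (4,1,3) (4,2,3) (5,1,2) (5,1,3) (5,1,4) (5,2,3) (5,2,4) (5,3,4) — 10.
Summing: 10 + 10 + 10 + 10 + 10 = 50.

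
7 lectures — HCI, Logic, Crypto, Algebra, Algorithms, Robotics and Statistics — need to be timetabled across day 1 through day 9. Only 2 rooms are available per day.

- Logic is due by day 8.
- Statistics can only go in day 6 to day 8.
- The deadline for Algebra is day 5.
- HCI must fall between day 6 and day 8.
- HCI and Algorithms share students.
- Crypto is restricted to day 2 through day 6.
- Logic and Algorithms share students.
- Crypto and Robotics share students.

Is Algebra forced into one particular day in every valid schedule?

Algebra can be day 1 (e.g. Crypto in day 2; HCI in day 6; Algebra in day 1; Robotics in day 3; Statistics in day 6; Algorithms in day 2; Logic in day 1) or day 2 (e.g. Algorithms -> day 3; Statistics -> day 6; Logic -> day 1; HCI -> day 6; Crypto -> day 2; Robotics -> day 1; Algebra -> day 2).

No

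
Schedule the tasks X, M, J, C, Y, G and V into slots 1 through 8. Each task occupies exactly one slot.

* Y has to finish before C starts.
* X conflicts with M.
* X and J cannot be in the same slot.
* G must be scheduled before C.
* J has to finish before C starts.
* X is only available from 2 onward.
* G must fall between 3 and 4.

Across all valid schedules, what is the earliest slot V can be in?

V at 1 is achievable: J -> 1, G -> 3, C -> 4, X -> 2, Y -> 1, M -> 1, V -> 1.

1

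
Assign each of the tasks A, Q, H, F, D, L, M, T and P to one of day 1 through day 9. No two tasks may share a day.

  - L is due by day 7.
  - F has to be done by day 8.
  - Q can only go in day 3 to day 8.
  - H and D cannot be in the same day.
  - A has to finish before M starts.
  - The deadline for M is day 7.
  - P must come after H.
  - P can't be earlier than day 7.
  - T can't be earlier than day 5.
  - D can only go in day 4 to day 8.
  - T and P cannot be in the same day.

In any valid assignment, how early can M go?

Precedence pushes M to at least day 2; M's own window allows nothing later than day 7.
M at day 2 is achievable: F in day 8; D in day 4; P in day 7; A in day 1; Q in day 3; M in day 2; H in day 6; T in day 9; L in day 5.

day 2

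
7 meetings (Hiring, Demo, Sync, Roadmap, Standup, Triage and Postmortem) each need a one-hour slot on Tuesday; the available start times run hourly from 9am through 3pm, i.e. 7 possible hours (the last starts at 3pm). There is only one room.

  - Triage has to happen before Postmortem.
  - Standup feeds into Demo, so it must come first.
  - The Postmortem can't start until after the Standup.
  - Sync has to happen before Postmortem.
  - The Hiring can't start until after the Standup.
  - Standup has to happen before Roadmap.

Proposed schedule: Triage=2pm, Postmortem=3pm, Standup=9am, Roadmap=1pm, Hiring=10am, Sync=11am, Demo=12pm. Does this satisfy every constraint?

Yes

Sync has to happen before Postmortem — holds.
Standup has to happen before Roadmap — holds.
The Postmortem can't start until after the Standup — holds.
The Hiring can't start until after the Standup — holds.
There is only one room — holds.
Standup feeds into Demo, so it must come first — holds.
Triage has to happen before Postmortem — holds.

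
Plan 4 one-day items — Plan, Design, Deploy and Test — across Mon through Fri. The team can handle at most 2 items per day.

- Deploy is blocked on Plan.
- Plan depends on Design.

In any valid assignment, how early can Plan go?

Precedence pushes Plan to at least Tue; downstream work caps Plan at Thu.
Plan at Tue is achievable: Design -> Mon, Plan -> Tue, Test -> Mon, Deploy -> Wed.

Tue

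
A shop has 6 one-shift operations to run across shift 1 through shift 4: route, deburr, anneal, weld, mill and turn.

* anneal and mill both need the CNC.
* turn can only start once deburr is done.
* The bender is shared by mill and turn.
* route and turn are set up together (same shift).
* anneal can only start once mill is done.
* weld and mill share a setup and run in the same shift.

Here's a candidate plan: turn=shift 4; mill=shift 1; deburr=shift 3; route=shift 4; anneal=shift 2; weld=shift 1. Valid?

anneal and mill both need the CNC — holds.
The bender is shared by mill and turn — holds.
anneal can only start once mill is done — holds.
weld and mill share a setup and run in the same shift — holds.
route and turn are set up together (same shift) — holds.
turn can only start once deburr is done — holds.

Yes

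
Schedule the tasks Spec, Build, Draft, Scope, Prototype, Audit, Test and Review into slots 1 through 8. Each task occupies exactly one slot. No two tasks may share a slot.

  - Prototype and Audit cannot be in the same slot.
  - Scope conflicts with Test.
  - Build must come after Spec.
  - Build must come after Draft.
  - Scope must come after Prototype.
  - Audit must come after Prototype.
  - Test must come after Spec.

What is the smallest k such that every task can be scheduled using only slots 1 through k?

The precedence chain requires at least 2 distinct slots.
With at most 1 per slot and 8 tasks, at least 8 slots are needed.
8 works (last occupied slot: 8): for example Review in 8; Scope in 5; Draft in 2; Prototype in 4; Spec in 1; Build in 3; Audit in 6; Test in 7.

8 slots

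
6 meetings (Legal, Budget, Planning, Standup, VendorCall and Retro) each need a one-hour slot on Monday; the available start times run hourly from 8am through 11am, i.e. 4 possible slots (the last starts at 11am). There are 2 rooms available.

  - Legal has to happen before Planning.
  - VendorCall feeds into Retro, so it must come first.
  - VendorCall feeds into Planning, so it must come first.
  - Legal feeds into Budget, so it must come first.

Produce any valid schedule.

Planning=9am, VendorCall=8am, Standup=10am, Retro=10am, Budget=9am, Legal=8am

Checking: VendorCall(8am) before Retro(10am); Legal(8am) before Budget(9am); VendorCall(8am) before Planning(9am); Legal(8am) before Planning(9am); max 2 per slot (cap 2).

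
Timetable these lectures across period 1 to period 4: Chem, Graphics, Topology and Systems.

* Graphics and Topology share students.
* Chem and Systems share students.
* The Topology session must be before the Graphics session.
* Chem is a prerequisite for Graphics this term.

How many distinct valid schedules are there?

Splitting on Chem: it can be period 1 (18), period 2 (15), period 3 (9). Listing each branch's schedules as (Graphics, Topology, Systems) by period number:
Chem=period 1: (2,1,2) (2,1,3) (2,1,4) (3,1,2) (3,1,3) (3,1,4) (3,2,2) (3,2,3) (3,2,4) (4,1,2) (4,1,3) (4,1,4) (4,2,2) (4,2,3) (4,2,4) (4,3,2) (4,3,3) (4,3,4) — 18.
Chem=period 2: (3,1,1) (3,1,3) (3,1,4) (3,2,1) (3,2,3) (3,2,4) (4,1,1) (4,1,3) (4,1,4) (4,2,1) (4,2,3) (4,2,4) (4,3,1) (4,3,3) (4,3,4) — 15.
Chem=period 3: (4,1,1) (4,1,2) (4,1,4) (4,2,1) (4,2,2) (4,2,4) (4,3,1) (4,3,2) (4,3,4) — 9.
Summing: 18 + 15 + 9 = 42.

42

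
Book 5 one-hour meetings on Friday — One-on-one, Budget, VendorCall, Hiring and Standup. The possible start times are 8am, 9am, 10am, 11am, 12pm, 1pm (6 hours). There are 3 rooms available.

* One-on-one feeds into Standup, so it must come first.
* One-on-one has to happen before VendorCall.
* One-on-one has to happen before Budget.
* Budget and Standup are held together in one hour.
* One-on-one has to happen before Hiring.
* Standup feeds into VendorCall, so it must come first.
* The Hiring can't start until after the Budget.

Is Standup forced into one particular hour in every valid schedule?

No

Standup can be 9am (e.g. Standup in 9am; Budget in 9am; VendorCall in 10am; Hiring in 10am; One-on-one in 8am) or 10am (e.g. VendorCall=11am; Standup=10am; Budget=10am; One-on-one=8am; Hiring=11am).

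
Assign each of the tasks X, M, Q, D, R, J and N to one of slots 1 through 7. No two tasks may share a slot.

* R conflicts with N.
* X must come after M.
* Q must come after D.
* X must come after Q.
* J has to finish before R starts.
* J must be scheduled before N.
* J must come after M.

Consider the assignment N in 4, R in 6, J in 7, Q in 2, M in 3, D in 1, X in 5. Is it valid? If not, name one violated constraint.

Q must come after D — holds.
R conflicts with N — holds.
J must come after M — holds.
J must be scheduled before N — violated.
No two tasks may share a slot — holds.
X must come after M — holds.
J has to finish before R starts — violated.
X must come after Q — holds.

No — it violates: J must be scheduled before N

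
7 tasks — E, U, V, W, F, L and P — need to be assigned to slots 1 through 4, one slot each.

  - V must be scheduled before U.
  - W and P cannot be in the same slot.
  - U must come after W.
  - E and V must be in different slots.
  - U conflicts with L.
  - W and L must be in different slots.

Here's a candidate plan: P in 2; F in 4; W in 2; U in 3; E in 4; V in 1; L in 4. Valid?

W and L must be in different slots — holds.
U conflicts with L — holds.
V must be scheduled before U — holds.
U must come after W — holds.
W and P cannot be in the same slot — violated.
E and V must be in different slots — holds.

Invalid. W and P cannot be in the same slot.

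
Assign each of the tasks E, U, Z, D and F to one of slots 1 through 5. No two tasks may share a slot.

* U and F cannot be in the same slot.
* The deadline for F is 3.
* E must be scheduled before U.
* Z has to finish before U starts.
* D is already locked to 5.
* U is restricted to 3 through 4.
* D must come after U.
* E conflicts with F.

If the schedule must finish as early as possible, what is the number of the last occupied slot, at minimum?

The precedence chain requires at least 3 distinct slots.
With at most 1 per slot and 5 tasks, at least 5 slots are needed.
D can't be placed before 5, so the schedule must run through at least slot 5.
5 works (last occupied slot: 5): for example F in 1; E in 2; Z in 3; D in 5; U in 4.

5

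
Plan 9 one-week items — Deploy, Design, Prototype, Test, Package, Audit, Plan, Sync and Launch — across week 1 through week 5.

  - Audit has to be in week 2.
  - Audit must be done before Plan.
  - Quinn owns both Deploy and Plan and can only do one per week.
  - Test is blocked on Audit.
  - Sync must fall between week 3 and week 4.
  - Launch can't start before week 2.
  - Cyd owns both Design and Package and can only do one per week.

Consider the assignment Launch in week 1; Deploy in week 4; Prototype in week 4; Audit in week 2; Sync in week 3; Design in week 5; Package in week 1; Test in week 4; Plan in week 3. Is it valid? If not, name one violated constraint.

No. Launch can't start before week 2 is not satisfied.

Launch can't start before week 2 — violated.
Audit has to be in week 2 — holds.
Test is blocked on Audit — holds.
Quinn owns both Deploy and Plan and can only do one per week — holds.
Sync must fall between week 3 and week 4 — holds.
Cyd owns both Design and Package and can only do one per week — holds.
Audit must be done before Plan — holds.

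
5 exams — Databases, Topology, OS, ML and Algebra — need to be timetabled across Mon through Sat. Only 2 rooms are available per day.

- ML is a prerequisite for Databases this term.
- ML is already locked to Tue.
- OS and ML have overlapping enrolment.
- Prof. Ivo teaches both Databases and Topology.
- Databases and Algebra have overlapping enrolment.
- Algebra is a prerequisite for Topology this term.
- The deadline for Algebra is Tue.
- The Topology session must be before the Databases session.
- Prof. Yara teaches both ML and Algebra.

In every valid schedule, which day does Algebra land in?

Mon

Algebra's window is Mon–Tue.
ML is fixed at Tue, and Algebra can't share a day with ML.
So Algebra must be Mon.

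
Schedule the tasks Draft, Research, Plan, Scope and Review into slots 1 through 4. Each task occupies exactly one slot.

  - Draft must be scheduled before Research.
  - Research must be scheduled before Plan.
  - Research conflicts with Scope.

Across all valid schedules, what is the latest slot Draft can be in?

2

Downstream work caps Draft at 2.
Draft at 2 is achievable: Draft -> 2, Review -> 1, Scope -> 1, Research -> 3, Plan -> 4.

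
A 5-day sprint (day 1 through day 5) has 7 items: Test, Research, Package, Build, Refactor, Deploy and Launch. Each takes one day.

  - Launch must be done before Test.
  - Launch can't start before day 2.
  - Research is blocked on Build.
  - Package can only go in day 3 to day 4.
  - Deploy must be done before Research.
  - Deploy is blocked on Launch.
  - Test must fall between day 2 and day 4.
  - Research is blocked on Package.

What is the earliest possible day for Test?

day 3

Test is available from day 2; precedence pushes Test to at least day 3; Test's own window allows nothing later than day 4.
Test at day 3 is achievable: Build -> day 1; Deploy -> day 3; Launch -> day 2; Research -> day 4; Package -> day 3; Refactor -> day 1; Test -> day 3.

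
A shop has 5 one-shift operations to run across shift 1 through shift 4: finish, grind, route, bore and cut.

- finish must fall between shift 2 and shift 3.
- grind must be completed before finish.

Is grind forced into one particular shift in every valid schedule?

No

grind can be shift 1 (e.g. bore in shift 1; cut in shift 1; finish in shift 2; route in shift 1; grind in shift 1) or shift 2 (e.g. finish in shift 3; cut in shift 1; route in shift 1; grind in shift 2; bore in shift 1).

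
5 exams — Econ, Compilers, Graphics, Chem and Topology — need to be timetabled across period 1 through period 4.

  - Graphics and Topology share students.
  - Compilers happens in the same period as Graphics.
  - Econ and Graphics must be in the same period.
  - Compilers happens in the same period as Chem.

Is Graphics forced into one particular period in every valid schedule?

Graphics can be period 1 (e.g. Chem in period 1; Compilers in period 1; Econ in period 1; Graphics in period 1; Topology in period 2) or period 2 (e.g. Chem in period 2, Graphics in period 2, Topology in period 1, Econ in period 2, Compilers in period 2).

No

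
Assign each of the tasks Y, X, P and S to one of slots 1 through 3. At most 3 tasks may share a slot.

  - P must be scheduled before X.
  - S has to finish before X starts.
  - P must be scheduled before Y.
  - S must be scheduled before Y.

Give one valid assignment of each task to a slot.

X -> 2, Y -> 2, S -> 1, P -> 1

Checking: S(1) before X(2); P(1) before X(2); P(1) before Y(2); S(1) before Y(2); max 2 per slot (cap 3).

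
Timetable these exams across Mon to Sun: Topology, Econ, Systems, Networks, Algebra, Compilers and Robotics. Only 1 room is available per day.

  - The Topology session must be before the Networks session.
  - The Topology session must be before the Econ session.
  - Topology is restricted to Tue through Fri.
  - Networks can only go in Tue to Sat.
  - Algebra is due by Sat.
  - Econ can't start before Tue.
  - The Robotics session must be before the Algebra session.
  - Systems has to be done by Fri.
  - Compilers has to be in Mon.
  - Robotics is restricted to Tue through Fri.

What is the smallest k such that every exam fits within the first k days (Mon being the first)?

The precedence chain requires at least 2 distinct days.
With at most 1 per day and 7 exams, at least 7 days are needed.
Propagating the time windows through the other constraints, Econ can't land before Wed — that is day 3 counting from Mon — so the schedule must run through at least 3 days.
7 works (last occupied day: Sun): for example Compilers -> Mon, Algebra -> Sat, Robotics -> Wed, Topology -> Tue, Networks -> Thu, Systems -> Fri, Econ -> Sun.

7 days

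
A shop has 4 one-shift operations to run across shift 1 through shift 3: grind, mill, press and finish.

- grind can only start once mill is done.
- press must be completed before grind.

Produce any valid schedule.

mill -> shift 1; grind -> shift 2; finish -> shift 1; press -> shift 1

Checking: mill(shift 1) before grind(shift 2); press(shift 1) before grind(shift 2).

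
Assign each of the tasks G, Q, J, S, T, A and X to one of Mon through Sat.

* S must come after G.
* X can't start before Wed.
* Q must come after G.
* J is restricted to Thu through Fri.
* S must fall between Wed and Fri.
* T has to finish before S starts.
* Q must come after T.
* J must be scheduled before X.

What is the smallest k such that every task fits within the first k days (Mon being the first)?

5

The precedence chain requires at least 2 distinct days.
Propagating the time windows through the other constraints, X can't land before Fri — that is day 5 counting from Mon — so the schedule must run through at least 5 days.
5 works (last occupied day: Fri): for example J -> Thu; A -> Mon; G -> Mon; T -> Mon; S -> Wed; X -> Fri; Q -> Tue.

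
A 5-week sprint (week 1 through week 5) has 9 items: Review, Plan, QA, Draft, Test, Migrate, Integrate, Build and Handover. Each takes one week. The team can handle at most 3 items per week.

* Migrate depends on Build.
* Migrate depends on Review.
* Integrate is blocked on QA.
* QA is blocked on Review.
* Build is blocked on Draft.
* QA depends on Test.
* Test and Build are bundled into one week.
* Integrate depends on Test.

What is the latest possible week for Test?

Test must be in the same week as Build, which can't be before week 2, so Test is at least week 2; downstream work caps Test at week 3.
Test at week 3 is achievable: Test=week 3, Migrate=week 4, Review=week 1, Integrate=week 5, Draft=week 1, Build=week 3, QA=week 4, Plan=week 1, Handover=week 2.

week 3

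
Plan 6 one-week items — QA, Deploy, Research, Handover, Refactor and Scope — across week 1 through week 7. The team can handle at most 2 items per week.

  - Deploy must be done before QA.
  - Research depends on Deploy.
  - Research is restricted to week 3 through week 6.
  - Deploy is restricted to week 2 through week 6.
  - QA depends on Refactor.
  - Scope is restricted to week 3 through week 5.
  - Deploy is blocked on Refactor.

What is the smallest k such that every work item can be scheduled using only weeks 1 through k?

The precedence chain requires at least 3 distinct weeks.
With at most 2 per week and 6 work items, at least 3 weeks are needed.
Could 3 weeks be enough, i.e. nothing placed later than week 3? No: Deploy's window within 3 weeks is {week 2, week 3}; Research's window within 3 weeks is {week 3}; Scope's window within 3 weeks is {week 3}; QA must come after Refactor (at week 1 or later) → {week 2, week 3}; QA must come after Deploy (at week 2 or later) → {week 3}; that puts QA, Research and Scope all in week 3 — more than 2 per week.
So 3 weeks is not enough.
4 works (last occupied week: week 4): for example Scope in week 3, QA in week 4, Handover in week 1, Refactor in week 1, Deploy in week 2, Research in week 3.

4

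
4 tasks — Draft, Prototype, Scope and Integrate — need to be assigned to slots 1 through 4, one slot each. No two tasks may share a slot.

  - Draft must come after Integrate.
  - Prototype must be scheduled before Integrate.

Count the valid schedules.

4

Enumerating: Integrate -> 2; Prototype -> 1; Draft -> 3; Scope -> 4 | Draft -> 4, Scope -> 3, Integrate -> 2, Prototype -> 1 | Draft -> 4, Integrate -> 3, Scope -> 2, Prototype -> 1 | Draft in 4, Scope in 1, Prototype in 2, Integrate in 3.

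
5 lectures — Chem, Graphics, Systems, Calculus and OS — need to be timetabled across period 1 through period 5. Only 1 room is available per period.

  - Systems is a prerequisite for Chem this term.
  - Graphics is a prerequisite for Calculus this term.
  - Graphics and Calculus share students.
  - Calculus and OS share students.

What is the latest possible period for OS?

period 5

OS at period 5 is achievable: OS -> period 5; Calculus -> period 4; Chem -> period 2; Graphics -> period 3; Systems -> period 1.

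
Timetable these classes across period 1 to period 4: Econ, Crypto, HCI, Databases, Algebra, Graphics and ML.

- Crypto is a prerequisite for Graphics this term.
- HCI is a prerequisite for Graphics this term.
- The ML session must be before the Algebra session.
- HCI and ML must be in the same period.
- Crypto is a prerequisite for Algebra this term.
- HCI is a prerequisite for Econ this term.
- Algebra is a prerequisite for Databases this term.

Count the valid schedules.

41

Splitting on Econ: it can be period 2 (11), period 3 (15), period 4 (15). Listing each branch's schedules as (Crypto, HCI, Databases, Algebra, Graphics, ML) by period number:
Econ=period 2: (1,1,3,2,2,1) (1,1,3,2,3,1) (1,1,3,2,4,1) (1,1,4,2,2,1) (1,1,4,2,3,1) (1,1,4,2,4,1) (1,1,4,3,2,1) (1,1,4,3,3,1) (1,1,4,3,4,1) (2,1,4,3,3,1) (2,1,4,3,4,1) — 11.
Econ=period 3: (1,1,3,2,2,1) (1,1,3,2,3,1) (1,1,3,2,4,1) (1,1,4,2,2,1) (1,1,4,2,3,1) (1,1,4,2,4,1) (1,1,4,3,2,1) (1,1,4,3,3,1) (1,1,4,3,4,1) (1,2,4,3,3,2) (1,2,4,3,4,2) (2,1,4,3,3,1) (2,1,4,3,4,1) (2,2,4,3,3,2) (2,2,4,3,4,2) — 15.
Econ=period 4: (1,1,3,2,2,1) (1,1,3,2,3,1) (1,1,3,2,4,1) (1,1,4,2,2,1) (1,1,4,2,3,1) (1,1,4,2,4,1) (1,1,4,3,2,1) (1,1,4,3,3,1) (1,1,4,3,4,1) (1,2,4,3,3,2) (1,2,4,3,4,2) (2,1,4,3,3,1) (2,1,4,3,4,1) (2,2,4,3,3,2) (2,2,4,3,4,2) — 15.
Summing: 11 + 15 + 15 = 41.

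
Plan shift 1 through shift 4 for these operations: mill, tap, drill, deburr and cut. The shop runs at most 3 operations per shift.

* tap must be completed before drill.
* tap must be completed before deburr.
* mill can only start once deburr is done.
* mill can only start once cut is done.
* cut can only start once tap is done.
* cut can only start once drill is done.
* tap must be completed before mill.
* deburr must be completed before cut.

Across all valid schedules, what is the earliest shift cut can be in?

Precedence pushes cut to at least shift 3; downstream work caps cut at shift 3.
cut at shift 3 is achievable: deburr in shift 2; tap in shift 1; cut in shift 3; mill in shift 4; drill in shift 2.

shift 3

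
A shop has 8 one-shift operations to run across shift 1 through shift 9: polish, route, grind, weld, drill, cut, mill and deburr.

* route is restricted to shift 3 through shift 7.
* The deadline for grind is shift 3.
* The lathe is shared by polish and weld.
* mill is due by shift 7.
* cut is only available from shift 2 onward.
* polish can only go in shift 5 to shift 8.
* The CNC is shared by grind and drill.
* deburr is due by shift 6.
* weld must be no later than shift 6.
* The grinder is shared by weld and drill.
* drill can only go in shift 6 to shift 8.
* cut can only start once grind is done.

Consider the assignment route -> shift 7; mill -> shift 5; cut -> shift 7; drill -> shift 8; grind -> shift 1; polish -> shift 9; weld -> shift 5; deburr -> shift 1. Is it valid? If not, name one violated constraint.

cut can only start once grind is done — holds.
The CNC is shared by grind and drill — holds.
drill can only go in shift 6 to shift 8 — holds.
The grinder is shared by weld and drill — holds.
weld must be no later than shift 6 — holds.
mill is due by shift 7 — holds.
route is restricted to shift 3 through shift 7 — holds.
The lathe is shared by polish and weld — holds.
cut is only available from shift 2 onward — holds.
deburr is due by shift 6 — holds.
polish can only go in shift 5 to shift 8 — violated.
The deadline for grind is shift 3 — holds.

No — it violates: polish can only go in shift 5 to shift 8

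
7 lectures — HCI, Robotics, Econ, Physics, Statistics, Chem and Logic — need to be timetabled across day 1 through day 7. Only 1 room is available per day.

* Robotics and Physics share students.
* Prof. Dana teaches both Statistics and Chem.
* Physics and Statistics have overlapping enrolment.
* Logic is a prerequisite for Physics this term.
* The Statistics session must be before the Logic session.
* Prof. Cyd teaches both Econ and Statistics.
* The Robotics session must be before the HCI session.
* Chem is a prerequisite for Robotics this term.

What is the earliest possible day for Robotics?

Precedence pushes Robotics to at least day 2; downstream work caps Robotics at day 6.
Robotics at day 2 is achievable: Statistics=day 3, Logic=day 4, Econ=day 7, Physics=day 6, Chem=day 1, HCI=day 5, Robotics=day 2.

day 2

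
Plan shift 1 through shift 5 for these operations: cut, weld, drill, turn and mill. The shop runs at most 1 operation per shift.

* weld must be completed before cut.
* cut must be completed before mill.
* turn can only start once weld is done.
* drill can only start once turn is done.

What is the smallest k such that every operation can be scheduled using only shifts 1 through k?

The precedence chain requires at least 3 distinct shifts.
With at most 1 per shift and 5 operations, at least 5 shifts are needed.
5 works (last occupied shift: shift 5): for example mill -> shift 5; turn -> shift 3; weld -> shift 1; drill -> shift 4; cut -> shift 2.

5 shifts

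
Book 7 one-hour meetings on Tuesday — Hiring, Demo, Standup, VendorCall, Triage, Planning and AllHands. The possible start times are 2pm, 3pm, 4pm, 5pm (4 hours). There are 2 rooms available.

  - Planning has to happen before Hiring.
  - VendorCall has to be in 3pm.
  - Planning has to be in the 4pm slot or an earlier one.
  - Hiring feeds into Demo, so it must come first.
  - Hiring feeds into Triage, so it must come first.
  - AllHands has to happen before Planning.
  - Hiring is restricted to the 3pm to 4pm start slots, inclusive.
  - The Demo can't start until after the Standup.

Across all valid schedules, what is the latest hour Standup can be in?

4pm

Downstream work caps Standup at 4pm.
Standup at 4pm is achievable: Standup in 4pm, VendorCall in 3pm, Hiring in 4pm, Demo in 5pm, Triage in 5pm, Planning in 3pm, AllHands in 2pm.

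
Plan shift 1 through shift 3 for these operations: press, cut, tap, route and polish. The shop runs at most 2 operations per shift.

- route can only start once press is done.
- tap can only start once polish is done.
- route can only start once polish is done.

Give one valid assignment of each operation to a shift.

press in shift 1; polish in shift 1; route in shift 2; cut in shift 3; tap in shift 2

Checking: polish(shift 1) before route(shift 2); polish(shift 1) before tap(shift 2); press(shift 1) before route(shift 2); max 2 per shift (cap 2).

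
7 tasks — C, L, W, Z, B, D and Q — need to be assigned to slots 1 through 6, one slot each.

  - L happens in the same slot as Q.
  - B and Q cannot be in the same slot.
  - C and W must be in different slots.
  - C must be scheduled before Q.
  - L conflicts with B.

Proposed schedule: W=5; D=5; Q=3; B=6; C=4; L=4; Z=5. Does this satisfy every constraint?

No — it violates: C must be scheduled before Q

L conflicts with B — holds.
L happens in the same slot as Q — violated.
C and W must be in different slots — holds.
B and Q cannot be in the same slot — holds.
C must be scheduled before Q — violated.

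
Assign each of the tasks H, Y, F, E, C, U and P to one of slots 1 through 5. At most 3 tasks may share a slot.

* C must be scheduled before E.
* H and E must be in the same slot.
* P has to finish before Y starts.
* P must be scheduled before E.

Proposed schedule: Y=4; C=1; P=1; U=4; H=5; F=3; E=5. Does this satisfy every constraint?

H and E must be in the same slot — holds.
P must be scheduled before E — holds.
P has to finish before Y starts — holds.
C must be scheduled before E — holds.
At most 3 tasks may share a slot — holds.

Yes, all constraints hold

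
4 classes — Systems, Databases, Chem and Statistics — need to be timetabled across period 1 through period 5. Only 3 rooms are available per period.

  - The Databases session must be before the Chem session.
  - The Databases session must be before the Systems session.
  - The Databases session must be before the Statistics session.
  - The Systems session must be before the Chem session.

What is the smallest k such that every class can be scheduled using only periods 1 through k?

The precedence chain requires at least 3 distinct periods.
With at most 3 per period and 4 classes, at least 2 periods are needed.
3 works (last occupied period: period 3): for example Systems -> period 2, Statistics -> period 2, Chem -> period 3, Databases -> period 1.

3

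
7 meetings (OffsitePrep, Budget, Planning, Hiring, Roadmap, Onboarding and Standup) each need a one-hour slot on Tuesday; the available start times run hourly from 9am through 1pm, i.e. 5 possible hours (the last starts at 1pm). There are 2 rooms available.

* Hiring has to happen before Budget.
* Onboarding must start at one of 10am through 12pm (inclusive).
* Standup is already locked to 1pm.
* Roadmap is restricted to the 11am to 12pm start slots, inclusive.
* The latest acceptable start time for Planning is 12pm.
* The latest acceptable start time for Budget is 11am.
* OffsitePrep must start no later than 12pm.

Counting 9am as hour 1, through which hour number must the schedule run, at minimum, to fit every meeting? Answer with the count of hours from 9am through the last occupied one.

5

The precedence chain requires at least 2 distinct hours.
With at most 2 per hour and 7 meetings, at least 4 hours are needed.
Standup can't be placed before 1pm — that is hour 5 counting from 9am — so the schedule must run through at least 5 hours.
5 works (last occupied hour: 1pm): for example Roadmap -> 11am; Budget -> 10am; Onboarding -> 10am; OffsitePrep -> 9am; Standup -> 1pm; Planning -> 11am; Hiring -> 9am.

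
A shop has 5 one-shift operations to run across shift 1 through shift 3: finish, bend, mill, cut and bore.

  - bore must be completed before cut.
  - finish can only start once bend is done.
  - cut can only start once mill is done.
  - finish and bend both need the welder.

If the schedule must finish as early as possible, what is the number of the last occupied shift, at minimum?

shift 2

The precedence chain requires at least 2 distinct shifts.
2 works (last occupied shift: shift 2): for example bore=shift 1, bend=shift 1, mill=shift 1, cut=shift 2, finish=shift 2.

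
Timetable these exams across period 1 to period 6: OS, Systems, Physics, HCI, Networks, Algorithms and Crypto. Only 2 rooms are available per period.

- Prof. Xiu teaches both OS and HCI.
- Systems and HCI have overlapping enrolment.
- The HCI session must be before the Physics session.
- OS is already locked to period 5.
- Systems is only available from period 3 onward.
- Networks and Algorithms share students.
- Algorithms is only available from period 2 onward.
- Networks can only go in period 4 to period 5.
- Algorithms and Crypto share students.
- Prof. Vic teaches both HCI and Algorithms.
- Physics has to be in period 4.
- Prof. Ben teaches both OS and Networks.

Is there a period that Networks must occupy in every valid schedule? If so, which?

period 4

Networks's window is period 4–period 5.
OS is fixed at period 5, and Networks can't share a period with OS.
So Networks must be period 4.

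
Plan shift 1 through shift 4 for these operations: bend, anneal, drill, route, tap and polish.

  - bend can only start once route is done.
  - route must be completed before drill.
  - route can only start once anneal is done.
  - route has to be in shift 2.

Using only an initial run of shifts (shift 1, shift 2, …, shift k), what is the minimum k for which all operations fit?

The precedence chain requires at least 3 distinct shifts.
3 works (last occupied shift: shift 3): for example drill -> shift 3, route -> shift 2, tap -> shift 1, anneal -> shift 1, bend -> shift 3, polish -> shift 1.

3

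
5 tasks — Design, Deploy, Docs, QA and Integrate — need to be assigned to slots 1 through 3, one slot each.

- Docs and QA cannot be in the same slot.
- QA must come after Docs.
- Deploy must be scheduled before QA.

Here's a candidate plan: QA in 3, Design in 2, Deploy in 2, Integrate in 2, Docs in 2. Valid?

QA must come after Docs — holds.
Docs and QA cannot be in the same slot — holds.
Deploy must be scheduled before QA — holds.

Yes, all constraints hold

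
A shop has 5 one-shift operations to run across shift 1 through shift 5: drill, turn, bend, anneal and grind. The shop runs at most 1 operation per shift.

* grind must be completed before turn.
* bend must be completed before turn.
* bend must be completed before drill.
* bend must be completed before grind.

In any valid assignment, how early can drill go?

Precedence pushes drill to at least shift 2.
drill at shift 2 is achievable: anneal -> shift 5; turn -> shift 4; grind -> shift 3; bend -> shift 1; drill -> shift 2.

shift 2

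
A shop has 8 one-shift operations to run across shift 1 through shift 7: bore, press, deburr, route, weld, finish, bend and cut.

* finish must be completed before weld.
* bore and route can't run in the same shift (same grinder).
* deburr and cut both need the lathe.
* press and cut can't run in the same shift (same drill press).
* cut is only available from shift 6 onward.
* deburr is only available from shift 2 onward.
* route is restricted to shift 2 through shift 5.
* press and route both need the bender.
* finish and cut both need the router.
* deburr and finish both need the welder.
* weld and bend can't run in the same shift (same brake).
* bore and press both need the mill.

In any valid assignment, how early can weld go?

Precedence pushes weld to at least shift 2.
weld at shift 2 is achievable: finish -> shift 1; bend -> shift 1; press -> shift 3; deburr -> shift 2; weld -> shift 2; route -> shift 2; bore -> shift 1; cut -> shift 6.

shift 2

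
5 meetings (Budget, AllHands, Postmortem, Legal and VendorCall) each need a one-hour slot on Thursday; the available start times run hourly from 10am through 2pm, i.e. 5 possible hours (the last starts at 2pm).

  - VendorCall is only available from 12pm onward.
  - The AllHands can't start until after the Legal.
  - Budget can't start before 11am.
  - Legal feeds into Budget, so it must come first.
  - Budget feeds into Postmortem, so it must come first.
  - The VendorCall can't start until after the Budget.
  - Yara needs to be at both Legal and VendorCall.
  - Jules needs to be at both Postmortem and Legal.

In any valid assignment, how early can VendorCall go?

12pm

VendorCall is available from 12pm.
VendorCall at 12pm is achievable: AllHands in 11am, Postmortem in 12pm, Budget in 11am, VendorCall in 12pm, Legal in 10am.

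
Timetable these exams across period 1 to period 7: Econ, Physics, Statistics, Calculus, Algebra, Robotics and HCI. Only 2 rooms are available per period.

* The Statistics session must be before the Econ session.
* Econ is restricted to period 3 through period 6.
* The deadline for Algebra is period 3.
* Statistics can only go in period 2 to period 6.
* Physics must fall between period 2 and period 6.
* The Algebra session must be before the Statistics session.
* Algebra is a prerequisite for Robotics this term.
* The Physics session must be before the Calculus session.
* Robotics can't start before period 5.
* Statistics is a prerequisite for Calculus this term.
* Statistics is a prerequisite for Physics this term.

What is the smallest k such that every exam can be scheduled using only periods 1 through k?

5

The precedence chain requires at least 4 distinct periods.
With at most 2 per period and 7 exams, at least 4 periods are needed.
Robotics can't be placed before period 5, so the schedule must run through at least period 5.
5 works (last occupied period: period 5): for example Econ=period 3; Algebra=period 1; HCI=period 1; Physics=period 3; Statistics=period 2; Robotics=period 5; Calculus=period 4.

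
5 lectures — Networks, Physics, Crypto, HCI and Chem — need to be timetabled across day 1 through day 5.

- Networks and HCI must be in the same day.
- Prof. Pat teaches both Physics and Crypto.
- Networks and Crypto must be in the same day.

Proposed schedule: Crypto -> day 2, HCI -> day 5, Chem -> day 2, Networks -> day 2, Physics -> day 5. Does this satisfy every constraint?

Invalid. Networks and HCI must be in the same day.

Networks and Crypto must be in the same day — holds.
Networks and HCI must be in the same day — violated.
Prof. Pat teaches both Physics and Crypto — holds.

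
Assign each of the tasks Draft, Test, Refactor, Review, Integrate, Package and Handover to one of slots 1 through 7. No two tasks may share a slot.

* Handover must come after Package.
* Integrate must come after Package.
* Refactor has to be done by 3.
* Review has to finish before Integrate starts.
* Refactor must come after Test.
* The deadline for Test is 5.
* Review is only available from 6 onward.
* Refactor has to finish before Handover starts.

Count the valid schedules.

9

Splitting on Draft: it can be 1 (1), 2 (1), 3 (1), 4 (3), 5 (3). Listing each branch's schedules as (Test, Refactor, Review, Integrate, Package, Handover):
Draft=1: (2,3,6,7,4,5) — 1.
Draft=2: (1,3,6,7,4,5) — 1.
Draft=3: (1,2,6,7,4,5) — 1.
Draft=4: (1,2,6,7,3,5) (1,3,6,7,2,5) (2,3,6,7,1,5) — 3.
Draft=5: (1,2,6,7,3,4) (1,3,6,7,2,4) (2,3,6,7,1,4) — 3.
Summing: 1 + 1 + 1 + 3 + 3 = 9.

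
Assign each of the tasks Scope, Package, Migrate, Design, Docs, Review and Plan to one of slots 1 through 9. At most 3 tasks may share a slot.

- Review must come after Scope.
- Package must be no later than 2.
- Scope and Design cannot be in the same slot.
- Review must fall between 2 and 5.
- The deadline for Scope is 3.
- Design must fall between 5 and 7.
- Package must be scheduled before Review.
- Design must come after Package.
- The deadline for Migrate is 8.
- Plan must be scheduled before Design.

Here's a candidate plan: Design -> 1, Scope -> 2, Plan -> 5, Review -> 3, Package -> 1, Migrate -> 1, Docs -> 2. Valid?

Package must be scheduled before Review — holds.
Package must be no later than 2 — holds.
Design must come after Package — violated.
The deadline for Migrate is 8 — holds.
Design must fall between 5 and 7 — violated.
Scope and Design cannot be in the same slot — holds.
At most 3 tasks may share a slot — holds.
Review must fall between 2 and 5 — holds.
The deadline for Scope is 3 — holds.
Review must come after Scope — holds.
Plan must be scheduled before Design — violated.

Invalid. Plan must be scheduled before Design.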